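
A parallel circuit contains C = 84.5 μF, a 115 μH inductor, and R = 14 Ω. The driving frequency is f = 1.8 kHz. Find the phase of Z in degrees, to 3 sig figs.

-69.1°

ω = 2πf = 11310 rad/s
X_L = ωL = 1.30 Ω
X_C = 1/(ωC) = 1.05 Ω
Parallel: admittances add. Y = 1/R + 1/(jωL) + jωC
Y = (0.0714 + j0.187) S
|Y| = 0.200 S → |Z| = 1/|Y| = 5.00 Ω, ∠Z = −∠Y = -69.1°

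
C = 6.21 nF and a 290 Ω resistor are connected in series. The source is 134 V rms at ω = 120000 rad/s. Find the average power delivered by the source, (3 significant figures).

X_C = 1/(ωC) = 1340 Ω
Z = 290 − j1340 Ω
|Z| = √(290² + 1340²) = 1370 Ω
∠Z = arctan(-1340/290) = -77.8°
I = V/|Z| = 97.6 mA
P = VI cos φ = 134 × 0.0976 × cos(-77.8°) = 2.76 W

2.76 W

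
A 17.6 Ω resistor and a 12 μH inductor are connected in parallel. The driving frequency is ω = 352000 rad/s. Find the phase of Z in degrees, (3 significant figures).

X_L = ωL = 4.22 Ω
Parallel: admittances add. Y = 1/R + 1/(jωL)
Y = (0.0568 − j0.237) S
|Y| = 0.243 S → |Z| = 1/|Y| = 4.11 Ω, ∠Z = −∠Y = 76.5°

76.5°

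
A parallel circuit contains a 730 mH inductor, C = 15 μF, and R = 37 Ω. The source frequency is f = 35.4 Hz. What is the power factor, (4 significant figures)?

ω = 2πf = 222.4 rad/s
X_L = ωL = 162.4 Ω
X_C = 1/(ωC) = 299.7 Ω
Parallel: admittances add. Y = 1/R + 1/(jωL) + jωC
Y = (0.02703 − j0.002822) S
|Y| = 0.02717 S → |Z| = 1/|Y| = 36.80 Ω, ∠Z = −∠Y = 5.962°
cos φ = cos(5.962°) = 0.9946

0.9946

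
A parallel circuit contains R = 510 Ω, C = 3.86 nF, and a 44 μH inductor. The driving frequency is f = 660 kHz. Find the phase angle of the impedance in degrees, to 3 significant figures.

ω = 2πf = 4.147e+06 rad/s
X_L = ωL = 182 Ω
X_C = 1/(ωC) = 62.5 Ω
Parallel: admittances add. Y = 1/R + 1/(jωL) + jωC
Y = (0.00196 + j0.0105) S
|Y| = 0.0107 S → |Z| = 1/|Y| = 93.4 Ω, ∠Z = −∠Y = -79.4°

-79.4°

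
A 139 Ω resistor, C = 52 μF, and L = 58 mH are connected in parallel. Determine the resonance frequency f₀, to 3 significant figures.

ω₀ = 1/√(LC) = 1/√(0.058 × 5.2e-05) = 575.8 rad/s
f₀ = ω₀/(2π) = 91.6 Hz

91.6 Hz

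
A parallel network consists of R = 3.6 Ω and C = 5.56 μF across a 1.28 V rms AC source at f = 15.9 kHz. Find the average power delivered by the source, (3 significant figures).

455 mW

ω = 2πf = 99900 rad/s
X_C = 1/(ωC) = 1.80 Ω
Parallel: admittances add. Y = 1/R + jωC
Y = (0.278 + j0.555) S
|Y| = 0.621 S → |Z| = 1/|Y| = 1.61 Ω, ∠Z = −∠Y = -63.4°
I = V/|Z| = 795 mA
P = VI cos φ = 1.28 × 0.795 × cos(-63.4°) = 455 mW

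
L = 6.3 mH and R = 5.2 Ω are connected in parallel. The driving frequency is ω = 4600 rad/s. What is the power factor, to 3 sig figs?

0.984

X_L = ωL = 29.0 Ω
Parallel: admittances add. Y = 1/R + 1/(jωL)
Y = (0.192 − j0.0345) S
|Y| = 0.195 S → |Z| = 1/|Y| = 5.12 Ω, ∠Z = −∠Y = 10.2°
cos φ = cos(10.2°) = 0.984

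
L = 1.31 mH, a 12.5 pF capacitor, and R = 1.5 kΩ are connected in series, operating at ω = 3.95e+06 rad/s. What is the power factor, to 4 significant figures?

X_L = ωL = 5174 Ω
X_C = 1/(ωC) = 20250 Ω
Net reactance X = X_L − X_C = -15080 Ω
Z = 1500 − j15080 Ω
|Z| = √(1500² + 15080²) = 15150 Ω
∠Z = arctan(-15080/1500) = -84.32°
cos φ = cos(-84.32°) = 0.09899

0.09899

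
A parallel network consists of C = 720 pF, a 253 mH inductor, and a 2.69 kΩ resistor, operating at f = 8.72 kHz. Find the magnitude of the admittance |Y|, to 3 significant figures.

373 μS

ω = 2πf = 54790 rad/s
X_L = ωL = 13900 Ω
X_C = 1/(ωC) = 25300 Ω
Parallel: admittances add. Y = 1/R + 1/(jωL) + jωC
Y = (0.000372 − j3.27e-05) S
|Y| = 0.000373 S → |Z| = 1/|Y| = 2680 Ω, ∠Z = −∠Y = 5.03°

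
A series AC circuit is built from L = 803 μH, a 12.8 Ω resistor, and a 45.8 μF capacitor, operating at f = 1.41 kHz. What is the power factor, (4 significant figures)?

ω = 2πf = 8859 rad/s
X_L = ωL = 7.114 Ω
X_C = 1/(ωC) = 2.465 Ω
Net reactance X = X_L − X_C = 4.649 Ω
Z = 12.80 + j4.649 Ω
|Z| = √(12.80² + 4.649²) = 13.62 Ω
∠Z = arctan(4.649/12.80) = 19.96°
cos φ = cos(19.96°) = 0.9399

0.9399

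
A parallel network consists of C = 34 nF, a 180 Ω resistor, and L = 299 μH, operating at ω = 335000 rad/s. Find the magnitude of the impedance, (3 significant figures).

174 Ω

X_L = ωL = 100 Ω
X_C = 1/(ωC) = 87.8 Ω
Parallel: admittances add. Y = 1/R + 1/(jωL) + jωC
Y = (0.00556 + j0.00141) S
|Y| = 0.00573 S → |Z| = 1/|Y| = 174 Ω, ∠Z = −∠Y = -14.2°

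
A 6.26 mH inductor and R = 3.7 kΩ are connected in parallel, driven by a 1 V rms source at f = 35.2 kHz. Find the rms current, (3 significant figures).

771 μA

ω = 2πf = 221200 rad/s
X_L = ωL = 1380 Ω
Parallel: admittances add. Y = 1/R + 1/(jωL)
Y = (0.000270 − j0.000722) S
|Y| = 0.000771 S → |Z| = 1/|Y| = 1300 Ω, ∠Z = −∠Y = 69.5°
I = V/|Z| = 1/1300 = 771 μA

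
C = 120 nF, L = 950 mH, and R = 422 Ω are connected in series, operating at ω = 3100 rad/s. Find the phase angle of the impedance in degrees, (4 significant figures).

31.32°

X_L = ωL = 2945 Ω
X_C = 1/(ωC) = 2688 Ω
Net reactance X = X_L − X_C = 256.8 Ω
Z = 422.0 + j256.8 Ω
|Z| = √(422.0² + 256.8²) = 494.0 Ω
∠Z = arctan(256.8/422.0) = 31.32°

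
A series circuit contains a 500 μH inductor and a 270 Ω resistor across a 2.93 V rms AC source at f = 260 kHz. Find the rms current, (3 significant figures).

ω = 2πf = 1.634e+06 rad/s
X_L = ωL = 817 Ω
Z = 270 + j817 Ω
|Z| = √(270² + 817²) = 860 Ω
I = V/|Z| = 2.93/860 = 3.41 mA

3.41 mA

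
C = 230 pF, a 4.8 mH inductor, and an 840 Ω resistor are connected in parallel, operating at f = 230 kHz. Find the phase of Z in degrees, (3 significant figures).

-8.98°

ω = 2πf = 1.445e+06 rad/s
X_L = ωL = 6940 Ω
X_C = 1/(ωC) = 3010 Ω
Parallel: admittances add. Y = 1/R + 1/(jωL) + jωC
Y = (0.00119 + j0.000188) S
|Y| = 0.00121 S → |Z| = 1/|Y| = 830 Ω, ∠Z = −∠Y = -8.98°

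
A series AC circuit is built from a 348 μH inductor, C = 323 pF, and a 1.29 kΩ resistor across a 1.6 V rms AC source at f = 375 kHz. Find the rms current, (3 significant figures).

1.16 mA

ω = 2πf = 2.356e+06 rad/s
X_L = ωL = 820 Ω
X_C = 1/(ωC) = 1310 Ω
Net reactance X = X_L − X_C = -494 Ω
Z = 1290 − j494 Ω
|Z| = √(1290² + 494²) = 1380 Ω
I = V/|Z| = 1.6/1380 = 1.16 mA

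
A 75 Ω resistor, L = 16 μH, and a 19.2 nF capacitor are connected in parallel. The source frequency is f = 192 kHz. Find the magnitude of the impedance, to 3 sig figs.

ω = 2πf = 1.206e+06 rad/s
X_L = ωL = 19.3 Ω
X_C = 1/(ωC) = 43.2 Ω
Parallel: admittances add. Y = 1/R + 1/(jωL) + jωC
Y = (0.0133 − j0.0286) S
|Y| = 0.0316 S → |Z| = 1/|Y| = 31.6 Ω, ∠Z = −∠Y = 65.0°

31.6 Ω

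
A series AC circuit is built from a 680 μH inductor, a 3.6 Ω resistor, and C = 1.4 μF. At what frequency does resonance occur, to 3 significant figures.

5.16 kHz

ω₀ = 1/√(LC) = 1/√(0.00068 × 1.4e-06) = 32410 rad/s
f₀ = ω₀/(2π) = 5.16 kHz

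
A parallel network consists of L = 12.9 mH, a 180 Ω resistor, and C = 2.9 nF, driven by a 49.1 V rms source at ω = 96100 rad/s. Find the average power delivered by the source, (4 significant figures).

13.39 W

X_L = ωL = 1240 Ω
X_C = 1/(ωC) = 3588 Ω
Parallel: admittances add. Y = 1/R + 1/(jωL) + jωC
Y = (0.005556 − j0.0005280) S
|Y| = 0.005581 S → |Z| = 1/|Y| = 179.2 Ω, ∠Z = −∠Y = 5.429°
I = V/|Z| = 274.0 mA
P = VI cos φ = 49.1 × 0.2740 × cos(5.429°) = 13.39 W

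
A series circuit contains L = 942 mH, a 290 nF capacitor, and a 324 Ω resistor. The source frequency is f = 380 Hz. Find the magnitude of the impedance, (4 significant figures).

ω = 2πf = 2388 rad/s
X_L = ωL = 2249 Ω
X_C = 1/(ωC) = 1444 Ω
Net reactance X = X_L − X_C = 804.9 Ω
Z = 324.0 + j804.9 Ω
|Z| = √(324.0² + 804.9²) = 867.7 Ω

867.7 Ω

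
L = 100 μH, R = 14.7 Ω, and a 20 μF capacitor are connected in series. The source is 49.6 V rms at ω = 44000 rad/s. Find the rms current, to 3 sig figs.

X_L = ωL = 4.40 Ω
X_C = 1/(ωC) = 1.14 Ω
Net reactance X = X_L − X_C = 3.26 Ω
Z = 14.7 + j3.26 Ω
|Z| = √(14.7² + 3.26²) = 15.1 Ω
I = V/|Z| = 49.6/15.1 = 3.29 A

3.29 A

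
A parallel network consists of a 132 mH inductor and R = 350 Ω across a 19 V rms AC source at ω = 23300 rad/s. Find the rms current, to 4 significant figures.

54.64 mA

X_L = ωL = 3076 Ω
Parallel: admittances add. Y = 1/R + 1/(jωL)
Y = (0.002857 − j0.0003251) S
|Y| = 0.002876 S → |Z| = 1/|Y| = 347.8 Ω, ∠Z = −∠Y = 6.492°
I = V/|Z| = 19/347.8 = 54.64 mA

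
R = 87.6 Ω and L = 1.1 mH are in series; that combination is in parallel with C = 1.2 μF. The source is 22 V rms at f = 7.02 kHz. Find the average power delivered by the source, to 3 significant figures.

4.23 W

ω = 2πf = 44110 rad/s
X_L = ωL = 48.5 Ω
X_C = 1/(ωC) = 18.9 Ω
Branch 1 (R+jX_L): Z₁ = 87.6 + j48.5 Ω, |Z₁| = 100 Ω
Branch 2 (−jX_C): Z₂ = −j18.9 Ω
Parallel: Z = Z₁Z₂/(Z₁+Z₂), |Z| = 20.5 Ω, ∠Z = -79.7°
I = V/|Z| = 1.08 A
P = VI cos φ = 22 × 1.08 × cos(-79.7°) = 4.23 W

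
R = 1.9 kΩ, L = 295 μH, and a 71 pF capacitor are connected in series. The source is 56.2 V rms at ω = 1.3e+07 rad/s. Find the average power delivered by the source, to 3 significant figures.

537 mW

X_L = ωL = 3840 Ω
X_C = 1/(ωC) = 1080 Ω
Net reactance X = X_L − X_C = 2750 Ω
Z = 1900 + j2750 Ω
|Z| = √(1900² + 2750²) = 3340 Ω
∠Z = arctan(2750/1900) = 55.4°
I = V/|Z| = 16.8 mA
P = VI cos φ = 56.2 × 0.0168 × cos(55.4°) = 537 mW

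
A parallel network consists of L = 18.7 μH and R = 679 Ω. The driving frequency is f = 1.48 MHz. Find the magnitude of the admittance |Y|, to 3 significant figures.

5.94 mS

ω = 2πf = 9.299e+06 rad/s
X_L = ωL = 174 Ω
Parallel: admittances add. Y = 1/R + 1/(jωL)
Y = (0.00147 − j0.00575) S
|Y| = 0.00594 S → |Z| = 1/|Y| = 168 Ω, ∠Z = −∠Y = 75.6°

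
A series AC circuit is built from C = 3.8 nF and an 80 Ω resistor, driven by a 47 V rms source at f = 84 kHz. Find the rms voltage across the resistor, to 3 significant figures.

7.45 V

ω = 2πf = 527800 rad/s
X_C = 1/(ωC) = 499 Ω
Z = 80.0 − j499 Ω
|Z| = √(80.0² + 499²) = 505 Ω
I = V/|Z| = 93.1 mA
V_R = I·|Z_R| = 0.0931 × 80.0 = 7.45 V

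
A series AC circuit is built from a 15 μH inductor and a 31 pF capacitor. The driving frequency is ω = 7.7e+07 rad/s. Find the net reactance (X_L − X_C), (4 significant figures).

736.1 Ω

X_L = ωL = 1155 Ω
X_C = 1/(ωC) = 418.9 Ω
X = 1155 − 418.9 = 736.1 Ω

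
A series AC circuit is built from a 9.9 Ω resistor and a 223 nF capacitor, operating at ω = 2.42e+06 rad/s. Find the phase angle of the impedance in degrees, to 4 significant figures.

-10.60°

X_C = 1/(ωC) = 1.853 Ω
Z = 9.900 − j1.853 Ω
|Z| = √(9.900² + 1.853²) = 10.07 Ω
∠Z = arctan(-1.853/9.900) = -10.60°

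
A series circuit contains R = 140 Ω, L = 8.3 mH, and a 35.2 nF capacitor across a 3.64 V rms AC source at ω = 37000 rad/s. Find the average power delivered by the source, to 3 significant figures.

8.00 mW

X_L = ωL = 307 Ω
X_C = 1/(ωC) = 768 Ω
Net reactance X = X_L − X_C = -461 Ω
Z = 140 − j461 Ω
|Z| = √(140² + 461²) = 482 Ω
∠Z = arctan(-461/140) = -73.1°
I = V/|Z| = 7.56 mA
P = VI cos φ = 3.64 × 0.00756 × cos(-73.1°) = 8.00 mW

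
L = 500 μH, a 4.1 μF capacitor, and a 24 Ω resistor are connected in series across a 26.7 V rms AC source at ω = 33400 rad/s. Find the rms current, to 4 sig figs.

X_L = ωL = 16.70 Ω
X_C = 1/(ωC) = 7.302 Ω
Net reactance X = X_L − X_C = 9.398 Ω
Z = 24.00 + j9.398 Ω
|Z| = √(24.00² + 9.398²) = 25.77 Ω
I = V/|Z| = 26.7/25.77 = 1.036 A

1.036 A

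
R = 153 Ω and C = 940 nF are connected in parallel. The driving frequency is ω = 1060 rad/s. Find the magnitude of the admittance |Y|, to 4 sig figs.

X_C = 1/(ωC) = 1004 Ω
Parallel: admittances add. Y = 1/R + jωC
Y = (0.006536 + j0.0009964) S
|Y| = 0.006611 S → |Z| = 1/|Y| = 151.3 Ω, ∠Z = −∠Y = -8.668°

6.611 mS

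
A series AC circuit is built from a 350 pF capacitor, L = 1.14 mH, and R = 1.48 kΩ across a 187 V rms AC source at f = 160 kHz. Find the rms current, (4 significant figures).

83.08 mA

ω = 2πf = 1.005e+06 rad/s
X_L = ωL = 1146 Ω
X_C = 1/(ωC) = 2842 Ω
Net reactance X = X_L − X_C = -1696 Ω
Z = 1480 − j1696 Ω
|Z| = √(1480² + 1696²) = 2251 Ω
I = V/|Z| = 187/2251 = 83.08 mA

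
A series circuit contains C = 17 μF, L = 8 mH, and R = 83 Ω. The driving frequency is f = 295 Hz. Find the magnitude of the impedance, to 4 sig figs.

ω = 2πf = 1854 rad/s
X_L = ωL = 14.83 Ω
X_C = 1/(ωC) = 31.74 Ω
Net reactance X = X_L − X_C = -16.91 Ω
Z = 83.00 − j16.91 Ω
|Z| = √(83.00² + 16.91²) = 84.70 Ω

84.70 Ω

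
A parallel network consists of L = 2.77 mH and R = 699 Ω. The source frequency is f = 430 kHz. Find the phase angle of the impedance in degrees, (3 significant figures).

5.34°

ω = 2πf = 2.702e+06 rad/s
X_L = ωL = 7480 Ω
Parallel: admittances add. Y = 1/R + 1/(jωL)
Y = (0.00143 − j0.000134) S
|Y| = 0.00144 S → |Z| = 1/|Y| = 696 Ω, ∠Z = −∠Y = 5.34°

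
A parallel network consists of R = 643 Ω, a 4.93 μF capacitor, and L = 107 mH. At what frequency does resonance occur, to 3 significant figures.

ω₀ = 1/√(LC) = 1/√(0.107 × 4.93e-06) = 1377 rad/s
f₀ = ω₀/(2π) = 219 Hz

219 Hz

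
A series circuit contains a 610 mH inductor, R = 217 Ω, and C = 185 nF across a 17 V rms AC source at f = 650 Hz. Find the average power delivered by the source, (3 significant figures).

44.5 mW

ω = 2πf = 4084 rad/s
X_L = ωL = 2490 Ω
X_C = 1/(ωC) = 1320 Ω
Net reactance X = X_L − X_C = 1170 Ω
Z = 217 + j1170 Ω
|Z| = √(217² + 1170²) = 1190 Ω
∠Z = arctan(1170/217) = 79.5°
I = V/|Z| = 14.3 mA
P = VI cos φ = 17 × 0.0143 × cos(79.5°) = 44.5 mW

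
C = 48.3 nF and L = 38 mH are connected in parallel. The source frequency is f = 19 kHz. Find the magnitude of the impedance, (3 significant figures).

ω = 2πf = 119400 rad/s
X_L = ωL = 4540 Ω
X_C = 1/(ωC) = 173 Ω
Parallel: admittances add. Y = 1/(jωL) + jωC
Y = (0 + j0.00555) S
|Y| = 0.00555 S → |Z| = 1/|Y| = 180 Ω, ∠Z = −∠Y = -90.0°

180 Ω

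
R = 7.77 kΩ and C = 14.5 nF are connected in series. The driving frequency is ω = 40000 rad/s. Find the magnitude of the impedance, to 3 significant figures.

X_C = 1/(ωC) = 1720 Ω
Z = 7770 − j1720 Ω
|Z| = √(7770² + 1720²) = 7960 Ω

7960 Ω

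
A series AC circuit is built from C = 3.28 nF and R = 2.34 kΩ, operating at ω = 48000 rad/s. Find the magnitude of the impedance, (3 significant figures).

6770 Ω

X_C = 1/(ωC) = 6350 Ω
Z = 2340 − j6350 Ω
|Z| = √(2340² + 6350²) = 6770 Ω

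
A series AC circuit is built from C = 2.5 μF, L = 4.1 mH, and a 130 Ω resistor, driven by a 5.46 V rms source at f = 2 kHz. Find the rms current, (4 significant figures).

ω = 2πf = 12570 rad/s
X_L = ωL = 51.52 Ω
X_C = 1/(ωC) = 31.83 Ω
Net reactance X = X_L − X_C = 19.69 Ω
Z = 130.0 + j19.69 Ω
|Z| = √(130.0² + 19.69²) = 131.5 Ω
I = V/|Z| = 5.46/131.5 = 41.53 mA

41.53 mA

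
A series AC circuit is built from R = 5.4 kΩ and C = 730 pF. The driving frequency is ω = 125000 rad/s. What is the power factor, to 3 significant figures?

X_C = 1/(ωC) = 11000 Ω
Z = 5400 − j11000 Ω
|Z| = √(5400² + 11000²) = 12200 Ω
∠Z = arctan(-11000/5400) = -63.8°
cos φ = cos(-63.8°) = 0.442

0.442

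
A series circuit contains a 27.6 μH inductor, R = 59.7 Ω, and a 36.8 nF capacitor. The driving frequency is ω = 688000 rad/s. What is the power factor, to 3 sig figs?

X_L = ωL = 19.0 Ω
X_C = 1/(ωC) = 39.5 Ω
Net reactance X = X_L − X_C = -20.5 Ω
Z = 59.7 − j20.5 Ω
|Z| = √(59.7² + 20.5²) = 63.1 Ω
∠Z = arctan(-20.5/59.7) = -19.0°
cos φ = cos(-19.0°) = 0.946

0.946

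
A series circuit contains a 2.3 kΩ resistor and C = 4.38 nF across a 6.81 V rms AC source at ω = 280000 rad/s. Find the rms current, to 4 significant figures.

X_C = 1/(ωC) = 815.4 Ω
Z = 2300 − j815.4 Ω
|Z| = √(2300² + 815.4²) = 2440 Ω
I = V/|Z| = 6.81/2440 = 2.791 mA

2.791 mA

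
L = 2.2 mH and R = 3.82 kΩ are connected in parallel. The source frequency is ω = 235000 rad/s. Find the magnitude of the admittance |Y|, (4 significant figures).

X_L = ωL = 517.0 Ω
Parallel: admittances add. Y = 1/R + 1/(jωL)
Y = (0.0002618 − j0.001934) S
|Y| = 0.001952 S → |Z| = 1/|Y| = 512.3 Ω, ∠Z = −∠Y = 82.29°

1.952 mS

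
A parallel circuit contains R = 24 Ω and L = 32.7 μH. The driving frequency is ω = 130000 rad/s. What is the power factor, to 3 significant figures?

0.174

X_L = ωL = 4.25 Ω
Parallel: admittances add. Y = 1/R + 1/(jωL)
Y = (0.0417 − j0.235) S
|Y| = 0.239 S → |Z| = 1/|Y| = 4.19 Ω, ∠Z = −∠Y = 80.0°
cos φ = cos(80.0°) = 0.174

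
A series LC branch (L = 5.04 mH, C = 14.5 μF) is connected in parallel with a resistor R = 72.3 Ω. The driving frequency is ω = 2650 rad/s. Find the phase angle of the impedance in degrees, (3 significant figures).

X_L = ωL = 13.4 Ω
X_C = 1/(ωC) = 26.0 Ω
Branch 1: Z₁ = R = 72.3 Ω
Branch 2 (series LC): Z₂ = j(X_L − X_C) = −j12.7 Ω
Parallel: Z = Z₁Z₂/(Z₁+Z₂), |Z| = 12.5 Ω, ∠Z = -80.1°

-80.1°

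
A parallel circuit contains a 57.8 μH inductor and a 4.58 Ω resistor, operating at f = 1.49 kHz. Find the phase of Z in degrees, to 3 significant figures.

83.3°

ω = 2πf = 9362 rad/s
X_L = ωL = 0.541 Ω
Parallel: admittances add. Y = 1/R + 1/(jωL)
Y = (0.218 − j1.85) S
|Y| = 1.86 S → |Z| = 1/|Y| = 0.537 Ω, ∠Z = −∠Y = 83.3°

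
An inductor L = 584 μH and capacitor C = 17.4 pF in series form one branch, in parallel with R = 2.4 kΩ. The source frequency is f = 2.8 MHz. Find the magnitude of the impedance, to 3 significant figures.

ω = 2πf = 1.759e+07 rad/s
X_L = ωL = 10300 Ω
X_C = 1/(ωC) = 3270 Ω
Branch 1: Z₁ = R = 2400 Ω
Branch 2 (series LC): Z₂ = j(X_L − X_C) = j7010 Ω
Parallel: Z = Z₁Z₂/(Z₁+Z₂), |Z| = 2270 Ω, ∠Z = 18.9°

2270 Ω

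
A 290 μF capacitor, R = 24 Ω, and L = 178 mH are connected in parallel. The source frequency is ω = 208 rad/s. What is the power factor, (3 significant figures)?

0.781

X_L = ωL = 37.0 Ω
X_C = 1/(ωC) = 16.6 Ω
Parallel: admittances add. Y = 1/R + 1/(jωL) + jωC
Y = (0.0417 + j0.0333) S
|Y| = 0.0533 S → |Z| = 1/|Y| = 18.7 Ω, ∠Z = −∠Y = -38.6°
cos φ = cos(-38.6°) = 0.781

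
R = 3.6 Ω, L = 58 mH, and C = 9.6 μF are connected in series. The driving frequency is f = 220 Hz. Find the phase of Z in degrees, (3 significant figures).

53.2°

ω = 2πf = 1382 rad/s
X_L = ωL = 80.2 Ω
X_C = 1/(ωC) = 75.4 Ω
Net reactance X = X_L − X_C = 4.82 Ω
Z = 3.60 + j4.82 Ω
|Z| = √(3.60² + 4.82²) = 6.01 Ω
∠Z = arctan(4.82/3.60) = 53.2°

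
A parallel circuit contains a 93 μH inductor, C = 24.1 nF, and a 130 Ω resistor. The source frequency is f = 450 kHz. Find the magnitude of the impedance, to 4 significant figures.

15.43 Ω

ω = 2πf = 2.827e+06 rad/s
X_L = ωL = 263.0 Ω
X_C = 1/(ωC) = 14.68 Ω
Parallel: admittances add. Y = 1/R + 1/(jωL) + jωC
Y = (0.007692 + j0.06434) S
|Y| = 0.06480 S → |Z| = 1/|Y| = 15.43 Ω, ∠Z = −∠Y = -83.18°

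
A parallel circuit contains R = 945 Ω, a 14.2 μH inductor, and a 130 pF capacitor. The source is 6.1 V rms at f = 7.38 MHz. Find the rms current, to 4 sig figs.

ω = 2πf = 4.637e+07 rad/s
X_L = ωL = 658.5 Ω
X_C = 1/(ωC) = 165.9 Ω
Parallel: admittances add. Y = 1/R + 1/(jωL) + jωC
Y = (0.001058 + j0.004509) S
|Y| = 0.004632 S → |Z| = 1/|Y| = 215.9 Ω, ∠Z = −∠Y = -76.79°
I = V/|Z| = 6.1/215.9 = 28.25 mA

28.25 mA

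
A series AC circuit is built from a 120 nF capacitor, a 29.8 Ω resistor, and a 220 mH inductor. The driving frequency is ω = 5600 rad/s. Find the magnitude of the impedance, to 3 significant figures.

258 Ω

X_L = ωL = 1230 Ω
X_C = 1/(ωC) = 1490 Ω
Net reactance X = X_L − X_C = -256 Ω
Z = 29.8 − j256 Ω
|Z| = √(29.8² + 256²) = 258 Ω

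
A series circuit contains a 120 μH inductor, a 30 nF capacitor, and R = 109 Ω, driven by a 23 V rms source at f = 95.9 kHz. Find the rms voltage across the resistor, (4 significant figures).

22.73 V

ω = 2πf = 602600 rad/s
X_L = ωL = 72.31 Ω
X_C = 1/(ωC) = 55.32 Ω
Net reactance X = X_L − X_C = 16.99 Ω
Z = 109.0 + j16.99 Ω
|Z| = √(109.0² + 16.99²) = 110.3 Ω
I = V/|Z| = 208.5 mA
V_R = I·|Z_R| = 0.2085 × 109.0 = 22.73 V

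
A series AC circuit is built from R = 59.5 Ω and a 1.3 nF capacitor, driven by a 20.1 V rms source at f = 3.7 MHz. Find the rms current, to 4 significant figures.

ω = 2πf = 2.325e+07 rad/s
X_C = 1/(ωC) = 33.09 Ω
Z = 59.50 − j33.09 Ω
|Z| = √(59.50² + 33.09²) = 68.08 Ω
I = V/|Z| = 20.1/68.08 = 295.2 mA

295.2 mA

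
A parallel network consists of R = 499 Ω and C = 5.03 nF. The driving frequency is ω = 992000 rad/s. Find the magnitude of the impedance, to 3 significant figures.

X_C = 1/(ωC) = 200 Ω
Parallel: admittances add. Y = 1/R + jωC
Y = (0.00200 + j0.00499) S
|Y| = 0.00538 S → |Z| = 1/|Y| = 186 Ω, ∠Z = −∠Y = -68.1°

186 Ω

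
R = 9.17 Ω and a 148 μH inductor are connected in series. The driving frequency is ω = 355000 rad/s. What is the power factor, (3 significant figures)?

X_L = ωL = 52.5 Ω
Z = 9.17 + j52.5 Ω
|Z| = √(9.17² + 52.5²) = 53.3 Ω
∠Z = arctan(52.5/9.17) = 80.1°
cos φ = cos(80.1°) = 0.172

0.172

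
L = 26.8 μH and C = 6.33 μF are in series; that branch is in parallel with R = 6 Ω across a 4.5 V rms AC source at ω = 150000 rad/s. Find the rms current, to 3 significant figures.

1.69 A

X_L = ωL = 4.02 Ω
X_C = 1/(ωC) = 1.05 Ω
Branch 1: Z₁ = R = 6.00 Ω
Branch 2 (series LC): Z₂ = j(X_L − X_C) = j2.97 Ω
Parallel: Z = Z₁Z₂/(Z₁+Z₂), |Z| = 2.66 Ω, ∠Z = 63.7°
I = V/|Z| = 4.5/2.66 = 1.69 A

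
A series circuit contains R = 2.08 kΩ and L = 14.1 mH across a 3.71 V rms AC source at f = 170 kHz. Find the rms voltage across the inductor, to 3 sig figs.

ω = 2πf = 1.068e+06 rad/s
X_L = ωL = 15100 Ω
Z = 2080 + j15100 Ω
|Z| = √(2080² + 15100²) = 15200 Ω
I = V/|Z| = 244 μA
V_L = I·|Z_L| = 0.000244 × 15100 = 3.68 V

3.68 V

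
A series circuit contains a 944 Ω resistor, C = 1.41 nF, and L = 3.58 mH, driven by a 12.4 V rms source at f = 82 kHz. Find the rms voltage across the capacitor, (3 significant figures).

16.2 V

ω = 2πf = 515200 rad/s
X_L = ωL = 1840 Ω
X_C = 1/(ωC) = 1380 Ω
Net reactance X = X_L − X_C = 468 Ω
Z = 944 + j468 Ω
|Z| = √(944² + 468²) = 1050 Ω
I = V/|Z| = 11.8 mA
V_C = I·|Z_C| = 0.0118 × 1380 = 16.2 V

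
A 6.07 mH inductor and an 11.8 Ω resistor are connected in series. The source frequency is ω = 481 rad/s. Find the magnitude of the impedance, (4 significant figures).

X_L = ωL = 2.920 Ω
Z = 11.80 + j2.920 Ω
|Z| = √(11.80² + 2.920²) = 12.16 Ω

12.16 Ω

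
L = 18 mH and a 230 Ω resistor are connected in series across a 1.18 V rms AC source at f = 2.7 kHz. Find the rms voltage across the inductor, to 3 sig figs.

ω = 2πf = 16960 rad/s
X_L = ωL = 305 Ω
Z = 230 + j305 Ω
|Z| = √(230² + 305²) = 382 Ω
I = V/|Z| = 3.09 mA
V_L = I·|Z_L| = 0.00309 × 305 = 0.943 V

0.943 V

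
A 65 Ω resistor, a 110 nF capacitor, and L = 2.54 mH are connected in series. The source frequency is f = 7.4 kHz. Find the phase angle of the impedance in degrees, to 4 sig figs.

ω = 2πf = 46500 rad/s
X_L = ωL = 118.1 Ω
X_C = 1/(ωC) = 195.5 Ω
Net reactance X = X_L − X_C = -77.42 Ω
Z = 65.00 − j77.42 Ω
|Z| = √(65.00² + 77.42²) = 101.1 Ω
∠Z = arctan(-77.42/65.00) = -49.99°

-49.99°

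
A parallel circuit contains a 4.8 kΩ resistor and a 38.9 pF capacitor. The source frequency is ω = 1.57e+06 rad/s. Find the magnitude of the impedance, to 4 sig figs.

4606 Ω

X_C = 1/(ωC) = 16370 Ω
Parallel: admittances add. Y = 1/R + jωC
Y = (0.0002083 + j6.107e-05) S
|Y| = 0.0002171 S → |Z| = 1/|Y| = 4606 Ω, ∠Z = −∠Y = -16.34°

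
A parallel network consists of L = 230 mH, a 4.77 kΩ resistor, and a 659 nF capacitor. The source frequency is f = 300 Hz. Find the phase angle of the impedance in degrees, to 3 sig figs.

78.9°

ω = 2πf = 1885 rad/s
X_L = ωL = 434 Ω
X_C = 1/(ωC) = 805 Ω
Parallel: admittances add. Y = 1/R + 1/(jωL) + jωC
Y = (0.000210 − j0.00106) S
|Y| = 0.00108 S → |Z| = 1/|Y| = 922 Ω, ∠Z = −∠Y = 78.9°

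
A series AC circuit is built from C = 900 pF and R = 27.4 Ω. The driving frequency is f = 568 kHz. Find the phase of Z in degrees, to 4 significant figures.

-84.97°

ω = 2πf = 3.569e+06 rad/s
X_C = 1/(ωC) = 311.3 Ω
Z = 27.40 − j311.3 Ω
|Z| = √(27.40² + 311.3²) = 312.5 Ω
∠Z = arctan(-311.3/27.40) = -84.97°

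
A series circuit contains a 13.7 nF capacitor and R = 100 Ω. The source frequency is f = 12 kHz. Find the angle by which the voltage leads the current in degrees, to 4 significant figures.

-84.10°

ω = 2πf = 75400 rad/s
X_C = 1/(ωC) = 968.1 Ω
Z = 100.0 − j968.1 Ω
|Z| = √(100.0² + 968.1²) = 973.2 Ω
∠Z = arctan(-968.1/100.0) = -84.10°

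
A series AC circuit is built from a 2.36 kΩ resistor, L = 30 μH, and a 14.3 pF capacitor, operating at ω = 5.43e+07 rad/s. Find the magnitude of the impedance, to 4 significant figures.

X_L = ωL = 1629 Ω
X_C = 1/(ωC) = 1288 Ω
Net reactance X = X_L − X_C = 341.2 Ω
Z = 2360 + j341.2 Ω
|Z| = √(2360² + 341.2²) = 2385 Ω

2385 Ω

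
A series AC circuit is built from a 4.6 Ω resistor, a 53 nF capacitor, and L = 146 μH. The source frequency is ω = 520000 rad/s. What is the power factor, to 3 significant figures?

0.115

X_L = ωL = 75.9 Ω
X_C = 1/(ωC) = 36.3 Ω
Net reactance X = X_L − X_C = 39.6 Ω
Z = 4.60 + j39.6 Ω
|Z| = √(4.60² + 39.6²) = 39.9 Ω
∠Z = arctan(39.6/4.60) = 83.4°
cos φ = cos(83.4°) = 0.115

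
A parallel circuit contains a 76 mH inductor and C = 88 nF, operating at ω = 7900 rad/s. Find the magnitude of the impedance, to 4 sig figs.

1031 Ω

X_L = ωL = 600.4 Ω
X_C = 1/(ωC) = 1438 Ω
Parallel: admittances add. Y = 1/(jωL) + jωC
Y = (0 − j0.0009704) S
|Y| = 0.0009704 S → |Z| = 1/|Y| = 1031 Ω, ∠Z = −∠Y = 90.00°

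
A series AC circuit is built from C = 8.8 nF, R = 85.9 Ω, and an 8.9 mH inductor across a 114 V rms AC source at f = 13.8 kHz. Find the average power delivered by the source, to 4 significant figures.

ω = 2πf = 86710 rad/s
X_L = ωL = 771.7 Ω
X_C = 1/(ωC) = 1311 Ω
Net reactance X = X_L − X_C = -538.9 Ω
Z = 85.90 − j538.9 Ω
|Z| = √(85.90² + 538.9²) = 545.7 Ω
∠Z = arctan(-538.9/85.90) = -80.94°
I = V/|Z| = 208.9 mA
P = VI cos φ = 114 × 0.2089 × cos(-80.94°) = 3.749 W

3.749 W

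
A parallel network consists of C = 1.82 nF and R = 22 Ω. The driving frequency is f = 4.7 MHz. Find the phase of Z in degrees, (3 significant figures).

-49.8°

ω = 2πf = 2.953e+07 rad/s
X_C = 1/(ωC) = 18.6 Ω
Parallel: admittances add. Y = 1/R + jωC
Y = (0.0455 + j0.0537) S
|Y| = 0.0704 S → |Z| = 1/|Y| = 14.2 Ω, ∠Z = −∠Y = -49.8°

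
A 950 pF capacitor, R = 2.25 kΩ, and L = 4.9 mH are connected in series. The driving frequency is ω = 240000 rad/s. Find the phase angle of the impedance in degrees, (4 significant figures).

X_L = ωL = 1176 Ω
X_C = 1/(ωC) = 4386 Ω
Net reactance X = X_L − X_C = -3210 Ω
Z = 2250 − j3210 Ω
|Z| = √(2250² + 3210²) = 3920 Ω
∠Z = arctan(-3210/2250) = -54.97°

-54.97°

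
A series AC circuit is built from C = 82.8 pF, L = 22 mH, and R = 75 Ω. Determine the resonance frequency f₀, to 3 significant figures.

118 kHz

ω₀ = 1/√(LC) = 1/√(0.022 × 8.28e-11) = 740900 rad/s
f₀ = ω₀/(2π) = 118 kHz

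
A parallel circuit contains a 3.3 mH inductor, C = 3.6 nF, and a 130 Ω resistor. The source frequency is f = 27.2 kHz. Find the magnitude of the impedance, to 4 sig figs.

128.6 Ω

ω = 2πf = 170900 rad/s
X_L = ωL = 564.0 Ω
X_C = 1/(ωC) = 1625 Ω
Parallel: admittances add. Y = 1/R + 1/(jωL) + jωC
Y = (0.007692 − j0.001158) S
|Y| = 0.007779 S → |Z| = 1/|Y| = 128.6 Ω, ∠Z = −∠Y = 8.560°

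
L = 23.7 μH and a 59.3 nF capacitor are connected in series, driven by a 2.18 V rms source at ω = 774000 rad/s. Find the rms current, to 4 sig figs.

633.1 mA

X_L = ωL = 18.34 Ω
X_C = 1/(ωC) = 21.79 Ω
Net reactance X = X_L − X_C = -3.444 Ω
Z = − j3.444 Ω
|Z| = √(0² + 3.444²) = 3.444 Ω
I = V/|Z| = 2.18/3.444 = 633.1 mA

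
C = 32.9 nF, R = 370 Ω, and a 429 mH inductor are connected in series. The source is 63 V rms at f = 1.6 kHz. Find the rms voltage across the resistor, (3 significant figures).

17.4 V

ω = 2πf = 10050 rad/s
X_L = ωL = 4310 Ω
X_C = 1/(ωC) = 3020 Ω
Net reactance X = X_L − X_C = 1290 Ω
Z = 370 + j1290 Ω
|Z| = √(370² + 1290²) = 1340 Ω
I = V/|Z| = 47.0 mA
V_R = I·|Z_R| = 0.0470 × 370 = 17.4 V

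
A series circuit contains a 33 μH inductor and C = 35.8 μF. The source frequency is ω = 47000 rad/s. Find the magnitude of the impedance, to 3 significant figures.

X_L = ωL = 1.55 Ω
X_C = 1/(ωC) = 0.594 Ω
Net reactance X = X_L − X_C = 0.957 Ω
Z = j0.957 Ω
|Z| = √(0² + 0.957²) = 0.957 Ω

0.957 Ω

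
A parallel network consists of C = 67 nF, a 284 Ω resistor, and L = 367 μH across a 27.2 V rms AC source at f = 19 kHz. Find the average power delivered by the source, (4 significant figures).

ω = 2πf = 119400 rad/s
X_L = ωL = 43.81 Ω
X_C = 1/(ωC) = 125.0 Ω
Parallel: admittances add. Y = 1/R + 1/(jωL) + jωC
Y = (0.003521 − j0.01483) S
|Y| = 0.01524 S → |Z| = 1/|Y| = 65.62 Ω, ∠Z = −∠Y = 76.64°
I = V/|Z| = 414.5 mA
P = VI cos φ = 27.2 × 0.4145 × cos(76.64°) = 2.605 W

2.605 W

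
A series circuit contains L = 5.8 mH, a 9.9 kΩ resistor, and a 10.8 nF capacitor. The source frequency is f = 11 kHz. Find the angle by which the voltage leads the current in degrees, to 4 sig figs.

ω = 2πf = 69120 rad/s
X_L = ωL = 400.9 Ω
X_C = 1/(ωC) = 1340 Ω
Net reactance X = X_L − X_C = -938.8 Ω
Z = 9900 − j938.8 Ω
|Z| = √(9900² + 938.8²) = 9944 Ω
∠Z = arctan(-938.8/9900) = -5.417°

-5.417°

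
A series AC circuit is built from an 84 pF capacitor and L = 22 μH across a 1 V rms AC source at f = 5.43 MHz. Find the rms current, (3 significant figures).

ω = 2πf = 3.412e+07 rad/s
X_L = ωL = 751 Ω
X_C = 1/(ωC) = 349 Ω
Net reactance X = X_L − X_C = 402 Ω
Z = j402 Ω
|Z| = √(0² + 402²) = 402 Ω
I = V/|Z| = 1/402 = 2.49 mA

2.49 mA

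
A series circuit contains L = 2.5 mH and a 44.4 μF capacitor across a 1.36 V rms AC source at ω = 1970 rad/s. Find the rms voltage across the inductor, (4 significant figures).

1.029 V

X_L = ωL = 4.925 Ω
X_C = 1/(ωC) = 11.43 Ω
Net reactance X = X_L − X_C = -6.508 Ω
Z = − j6.508 Ω
|Z| = √(0² + 6.508²) = 6.508 Ω
I = V/|Z| = 209.0 mA
V_L = I·|Z_L| = 0.2090 × 4.925 = 1.029 V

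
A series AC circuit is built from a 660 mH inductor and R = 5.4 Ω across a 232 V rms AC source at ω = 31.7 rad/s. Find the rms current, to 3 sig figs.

10.7 A

X_L = ωL = 20.9 Ω
Z = 5.40 + j20.9 Ω
|Z| = √(5.40² + 20.9²) = 21.6 Ω
I = V/|Z| = 232/21.6 = 10.7 A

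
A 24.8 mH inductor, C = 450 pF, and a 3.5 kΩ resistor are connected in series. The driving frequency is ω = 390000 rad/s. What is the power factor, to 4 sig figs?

0.6609

X_L = ωL = 9672 Ω
X_C = 1/(ωC) = 5698 Ω
Net reactance X = X_L − X_C = 3974 Ω
Z = 3500 + j3974 Ω
|Z| = √(3500² + 3974²) = 5296 Ω
∠Z = arctan(3974/3500) = 48.63°
cos φ = cos(48.63°) = 0.6609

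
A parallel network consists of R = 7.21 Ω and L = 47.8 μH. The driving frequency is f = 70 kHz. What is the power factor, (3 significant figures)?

0.946

ω = 2πf = 439800 rad/s
X_L = ωL = 21.0 Ω
Parallel: admittances add. Y = 1/R + 1/(jωL)
Y = (0.139 − j0.0476) S
|Y| = 0.147 S → |Z| = 1/|Y| = 6.82 Ω, ∠Z = −∠Y = 18.9°
cos φ = cos(18.9°) = 0.946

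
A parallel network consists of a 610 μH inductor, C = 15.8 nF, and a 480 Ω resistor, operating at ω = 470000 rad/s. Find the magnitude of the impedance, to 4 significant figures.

X_L = ωL = 286.7 Ω
X_C = 1/(ωC) = 134.7 Ω
Parallel: admittances add. Y = 1/R + 1/(jωL) + jωC
Y = (0.002083 + j0.003938) S
|Y| = 0.004455 S → |Z| = 1/|Y| = 224.5 Ω, ∠Z = −∠Y = -62.12°

224.5 Ω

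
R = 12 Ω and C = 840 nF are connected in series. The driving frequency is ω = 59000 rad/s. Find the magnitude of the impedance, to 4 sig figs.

23.48 Ω

X_C = 1/(ωC) = 20.18 Ω
Z = 12.00 − j20.18 Ω
|Z| = √(12.00² + 20.18²) = 23.48 Ω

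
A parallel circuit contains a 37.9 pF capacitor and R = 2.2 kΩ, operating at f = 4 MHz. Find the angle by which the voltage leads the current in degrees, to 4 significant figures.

-64.49°

ω = 2πf = 2.513e+07 rad/s
X_C = 1/(ωC) = 1050 Ω
Parallel: admittances add. Y = 1/R + jωC
Y = (0.0004545 + j0.0009525) S
|Y| = 0.001055 S → |Z| = 1/|Y| = 947.5 Ω, ∠Z = −∠Y = -64.49°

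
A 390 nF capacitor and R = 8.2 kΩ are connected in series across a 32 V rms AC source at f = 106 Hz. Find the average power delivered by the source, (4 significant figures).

102.3 mW

ω = 2πf = 666.0 rad/s
X_C = 1/(ωC) = 3850 Ω
Z = 8200 − j3850 Ω
|Z| = √(8200² + 3850²) = 9059 Ω
∠Z = arctan(-3850/8200) = -25.15°
I = V/|Z| = 3.532 mA
P = VI cos φ = 32 × 0.003532 × cos(-25.15°) = 102.3 mW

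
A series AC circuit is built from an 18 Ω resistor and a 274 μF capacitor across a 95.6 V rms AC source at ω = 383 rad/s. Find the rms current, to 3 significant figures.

X_C = 1/(ωC) = 9.53 Ω
Z = 18.0 − j9.53 Ω
|Z| = √(18.0² + 9.53²) = 20.4 Ω
I = V/|Z| = 95.6/20.4 = 4.69 A

4.69 A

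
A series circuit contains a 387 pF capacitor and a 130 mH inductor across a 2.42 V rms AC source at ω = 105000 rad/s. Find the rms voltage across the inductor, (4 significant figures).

X_L = ωL = 13650 Ω
X_C = 1/(ωC) = 24610 Ω
Net reactance X = X_L − X_C = -10960 Ω
Z = − j10960 Ω
|Z| = √(0² + 10960²) = 10960 Ω
I = V/|Z| = 220.8 μA
V_L = I·|Z_L| = 0.0002208 × 13650 = 3.014 V

3.014 V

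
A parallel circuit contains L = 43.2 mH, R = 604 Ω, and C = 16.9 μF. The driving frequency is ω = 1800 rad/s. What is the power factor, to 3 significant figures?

X_L = ωL = 77.8 Ω
X_C = 1/(ωC) = 32.9 Ω
Parallel: admittances add. Y = 1/R + 1/(jωL) + jωC
Y = (0.00166 + j0.0176) S
|Y| = 0.0176 S → |Z| = 1/|Y| = 56.7 Ω, ∠Z = −∠Y = -84.6°
cos φ = cos(-84.6°) = 0.0939

0.0939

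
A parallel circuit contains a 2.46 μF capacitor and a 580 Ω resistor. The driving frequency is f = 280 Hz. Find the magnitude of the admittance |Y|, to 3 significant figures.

4.66 mS

ω = 2πf = 1759 rad/s
X_C = 1/(ωC) = 231 Ω
Parallel: admittances add. Y = 1/R + jωC
Y = (0.00172 + j0.00433) S
|Y| = 0.00466 S → |Z| = 1/|Y| = 215 Ω, ∠Z = −∠Y = -68.3°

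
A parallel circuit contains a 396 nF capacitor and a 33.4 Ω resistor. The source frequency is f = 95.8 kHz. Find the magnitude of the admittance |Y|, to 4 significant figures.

240.2 mS

ω = 2πf = 601900 rad/s
X_C = 1/(ωC) = 4.195 Ω
Parallel: admittances add. Y = 1/R + jωC
Y = (0.02994 + j0.2384) S
|Y| = 0.2402 S → |Z| = 1/|Y| = 4.163 Ω, ∠Z = −∠Y = -82.84°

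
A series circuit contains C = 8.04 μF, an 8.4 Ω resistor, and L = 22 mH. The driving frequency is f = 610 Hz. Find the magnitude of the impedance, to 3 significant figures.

52.5 Ω

ω = 2πf = 3833 rad/s
X_L = ωL = 84.3 Ω
X_C = 1/(ωC) = 32.5 Ω
Net reactance X = X_L − X_C = 51.9 Ω
Z = 8.40 + j51.9 Ω
|Z| = √(8.40² + 51.9²) = 52.5 Ω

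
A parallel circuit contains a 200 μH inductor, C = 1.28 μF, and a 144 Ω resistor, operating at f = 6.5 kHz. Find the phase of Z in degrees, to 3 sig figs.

84.3°

ω = 2πf = 40840 rad/s
X_L = ωL = 8.17 Ω
X_C = 1/(ωC) = 19.1 Ω
Parallel: admittances add. Y = 1/R + 1/(jωL) + jωC
Y = (0.00694 − j0.0702) S
|Y| = 0.0705 S → |Z| = 1/|Y| = 14.2 Ω, ∠Z = −∠Y = 84.3°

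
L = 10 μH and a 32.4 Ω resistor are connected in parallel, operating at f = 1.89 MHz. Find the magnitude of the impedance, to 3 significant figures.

31.3 Ω

ω = 2πf = 1.188e+07 rad/s
X_L = ωL = 119 Ω
Parallel: admittances add. Y = 1/R + 1/(jωL)
Y = (0.0309 − j0.00842) S
|Y| = 0.0320 S → |Z| = 1/|Y| = 31.3 Ω, ∠Z = −∠Y = 15.3°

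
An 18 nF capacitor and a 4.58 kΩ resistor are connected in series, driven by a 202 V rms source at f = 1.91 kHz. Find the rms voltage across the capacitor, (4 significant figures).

143.6 V

ω = 2πf = 12000 rad/s
X_C = 1/(ωC) = 4629 Ω
Z = 4580 − j4629 Ω
|Z| = √(4580² + 4629²) = 6512 Ω
I = V/|Z| = 31.02 mA
V_C = I·|Z_C| = 0.03102 × 4629 = 143.6 V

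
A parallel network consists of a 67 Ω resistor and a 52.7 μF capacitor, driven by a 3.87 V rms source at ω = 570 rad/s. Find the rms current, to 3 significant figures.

130 mA

X_C = 1/(ωC) = 33.3 Ω
Parallel: admittances add. Y = 1/R + jωC
Y = (0.0149 + j0.0300) S
|Y| = 0.0335 S → |Z| = 1/|Y| = 29.8 Ω, ∠Z = −∠Y = -63.6°
I = V/|Z| = 3.87/29.8 = 130 mA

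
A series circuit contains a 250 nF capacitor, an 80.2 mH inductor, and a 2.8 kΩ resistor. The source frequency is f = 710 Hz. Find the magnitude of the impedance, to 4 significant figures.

2851 Ω

ω = 2πf = 4461 rad/s
X_L = ωL = 357.8 Ω
X_C = 1/(ωC) = 896.6 Ω
Net reactance X = X_L − X_C = -538.9 Ω
Z = 2800 − j538.9 Ω
|Z| = √(2800² + 538.9²) = 2851 Ω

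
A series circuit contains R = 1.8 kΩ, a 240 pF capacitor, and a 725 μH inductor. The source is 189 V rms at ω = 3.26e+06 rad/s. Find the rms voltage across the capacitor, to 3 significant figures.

X_L = ωL = 2360 Ω
X_C = 1/(ωC) = 1280 Ω
Net reactance X = X_L − X_C = 1090 Ω
Z = 1800 + j1090 Ω
|Z| = √(1800² + 1090²) = 2100 Ω
I = V/|Z| = 89.9 mA
V_C = I·|Z_C| = 0.0899 × 1280 = 115 V

115 V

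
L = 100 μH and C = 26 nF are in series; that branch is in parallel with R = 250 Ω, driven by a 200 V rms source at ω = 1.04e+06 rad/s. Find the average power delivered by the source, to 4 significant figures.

X_L = ωL = 104.0 Ω
X_C = 1/(ωC) = 36.98 Ω
Branch 1: Z₁ = R = 250.0 Ω
Branch 2 (series LC): Z₂ = j(X_L − X_C) = j67.02 Ω
Parallel: Z = Z₁Z₂/(Z₁+Z₂), |Z| = 64.73 Ω, ∠Z = 74.99°
I = V/|Z| = 3.090 A
P = VI cos φ = 200 × 3.090 × cos(74.99°) = 160.0 W

160.0 W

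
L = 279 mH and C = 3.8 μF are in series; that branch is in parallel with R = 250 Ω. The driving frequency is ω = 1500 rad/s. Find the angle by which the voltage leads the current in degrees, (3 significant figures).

X_L = ωL = 419 Ω
X_C = 1/(ωC) = 175 Ω
Branch 1: Z₁ = R = 250 Ω
Branch 2 (series LC): Z₂ = j(X_L − X_C) = j243 Ω
Parallel: Z = Z₁Z₂/(Z₁+Z₂), |Z| = 174 Ω, ∠Z = 45.8°

45.8°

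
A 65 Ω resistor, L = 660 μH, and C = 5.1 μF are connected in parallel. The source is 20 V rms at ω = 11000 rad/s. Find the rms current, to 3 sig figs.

X_L = ωL = 7.26 Ω
X_C = 1/(ωC) = 17.8 Ω
Parallel: admittances add. Y = 1/R + 1/(jωL) + jωC
Y = (0.0154 − j0.0816) S
|Y| = 0.0831 S → |Z| = 1/|Y| = 12.0 Ω, ∠Z = −∠Y = 79.3°
I = V/|Z| = 20/12.0 = 1.66 A

1.66 A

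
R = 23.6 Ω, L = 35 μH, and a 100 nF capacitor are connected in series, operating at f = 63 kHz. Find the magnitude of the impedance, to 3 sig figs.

26.2 Ω

ω = 2πf = 395800 rad/s
X_L = ωL = 13.9 Ω
X_C = 1/(ωC) = 25.3 Ω
Net reactance X = X_L − X_C = -11.4 Ω
Z = 23.6 − j11.4 Ω
|Z| = √(23.6² + 11.4²) = 26.2 Ω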